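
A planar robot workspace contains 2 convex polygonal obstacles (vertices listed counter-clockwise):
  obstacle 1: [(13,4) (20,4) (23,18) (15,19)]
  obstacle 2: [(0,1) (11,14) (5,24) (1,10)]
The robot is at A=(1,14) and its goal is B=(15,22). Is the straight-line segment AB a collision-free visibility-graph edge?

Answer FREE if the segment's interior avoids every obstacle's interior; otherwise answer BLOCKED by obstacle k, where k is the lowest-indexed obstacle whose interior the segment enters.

BLOCKED by obstacle 2

Obstacle 1 [(13,4) (20,4) (23,18) (15,19)]:
  edge (13,4)–(20,4): clear
  edge (20,4)–(23,18): clear
  edge (23,18)–(15,19): clear
  edge (15,19)–(13,4): clear
  midpoint (8,18) outside
  → clear
Obstacle 2 [(0,1) (11,14) (5,24) (1,10)]:
  edge (0,1)–(11,14): clear
  edge (11,14)–(5,24): crosses AB
  edge (5,24)–(1,10): crosses AB
  edge (1,10)–(0,1): clear
  → BLOCKED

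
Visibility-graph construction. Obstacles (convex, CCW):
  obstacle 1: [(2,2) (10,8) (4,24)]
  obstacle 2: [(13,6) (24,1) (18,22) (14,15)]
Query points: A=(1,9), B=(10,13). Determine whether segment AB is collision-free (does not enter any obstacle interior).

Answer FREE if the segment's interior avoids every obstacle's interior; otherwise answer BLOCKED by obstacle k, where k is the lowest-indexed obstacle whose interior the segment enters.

Obstacle 1 [(2,2) (10,8) (4,24)]:
  edge (2,2)–(10,8): clear
  edge (10,8)–(4,24): crosses AB
  edge (4,24)–(2,2): crosses AB
  → BLOCKED
Obstacle 2 [(13,6) (24,1) (18,22) (14,15)]:
  edge (13,6)–(24,1): clear
  edge (24,1)–(18,22): clear
  edge (18,22)–(14,15): clear
  edge (14,15)–(13,6): clear
  midpoint (11/2,11) outside
  → clear

BLOCKED by obstacle 1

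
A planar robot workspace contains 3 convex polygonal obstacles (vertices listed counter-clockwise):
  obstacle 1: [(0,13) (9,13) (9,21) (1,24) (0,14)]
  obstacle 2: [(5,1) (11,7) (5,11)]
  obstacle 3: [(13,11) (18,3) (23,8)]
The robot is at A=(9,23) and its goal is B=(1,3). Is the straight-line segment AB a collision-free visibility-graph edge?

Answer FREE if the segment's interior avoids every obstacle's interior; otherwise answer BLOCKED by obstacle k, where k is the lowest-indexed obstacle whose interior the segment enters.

BLOCKED by obstacle 1

Obstacle 1 [(0,13) (9,13) (9,21) (1,24) (0,14)]:
  edge (0,13)–(9,13): crosses AB
  edge (9,13)–(9,21): clear
  edge (9,21)–(1,24): crosses AB
  edge (1,24)–(0,14): clear
  edge (0,14)–(0,13): clear
  → BLOCKED
Obstacle 2 [(5,1) (11,7) (5,11)]:
  edge (5,1)–(11,7): clear
  edge (11,7)–(5,11): clear
  edge (5,11)–(5,1): clear
  midpoint (5,13) outside
  → clear
Obstacle 3 [(13,11) (18,3) (23,8)]:
  edge (13,11)–(18,3): clear
  edge (18,3)–(23,8): clear
  edge (23,8)–(13,11): clear
  midpoint (5,13) outside
  → clear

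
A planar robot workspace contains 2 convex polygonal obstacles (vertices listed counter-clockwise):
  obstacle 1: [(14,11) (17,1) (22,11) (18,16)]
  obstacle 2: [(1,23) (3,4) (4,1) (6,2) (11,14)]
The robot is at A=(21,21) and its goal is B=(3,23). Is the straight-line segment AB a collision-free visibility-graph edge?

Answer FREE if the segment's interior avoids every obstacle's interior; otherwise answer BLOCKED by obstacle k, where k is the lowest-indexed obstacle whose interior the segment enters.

FREE

Obstacle 1 [(14,11) (17,1) (22,11) (18,16)]:
  edge (14,11)–(17,1): clear
  edge (17,1)–(22,11): clear
  edge (22,11)–(18,16): clear
  edge (18,16)–(14,11): clear
  midpoint (12,22) outside
  → clear
Obstacle 2 [(1,23) (3,4) (4,1) (6,2) (11,14)]:
  edge (1,23)–(3,4): clear
  edge (3,4)–(4,1): clear
  edge (4,1)–(6,2): clear
  edge (6,2)–(11,14): clear
  edge (11,14)–(1,23): clear
  midpoint (12,22) outside
  → clear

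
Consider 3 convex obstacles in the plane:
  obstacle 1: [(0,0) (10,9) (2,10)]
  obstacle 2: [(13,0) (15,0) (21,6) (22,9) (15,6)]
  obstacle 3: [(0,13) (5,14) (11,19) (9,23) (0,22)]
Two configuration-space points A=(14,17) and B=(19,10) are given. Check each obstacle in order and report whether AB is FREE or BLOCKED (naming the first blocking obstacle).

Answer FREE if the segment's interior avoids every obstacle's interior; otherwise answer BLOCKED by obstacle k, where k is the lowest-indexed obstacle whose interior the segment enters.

Obstacle 1 [(0,0) (10,9) (2,10)]:
  edge (0,0)–(10,9): clear
  edge (10,9)–(2,10): clear
  edge (2,10)–(0,0): clear
  midpoint (33/2,27/2) outside
  → clear
Obstacle 2 [(13,0) (15,0) (21,6) (22,9) (15,6)]:
  edge (13,0)–(15,0): clear
  edge (15,0)–(21,6): clear
  edge (21,6)–(22,9): clear
  edge (22,9)–(15,6): clear
  edge (15,6)–(13,0): clear
  midpoint (33/2,27/2) outside
  → clear
Obstacle 3 [(0,13) (5,14) (11,19) (9,23) (0,22)]:
  edge (0,13)–(5,14): clear
  edge (5,14)–(11,19): clear
  edge (11,19)–(9,23): clear
  edge (9,23)–(0,22): clear
  edge (0,22)–(0,13): clear
  midpoint (33/2,27/2) outside
  → clear

FREE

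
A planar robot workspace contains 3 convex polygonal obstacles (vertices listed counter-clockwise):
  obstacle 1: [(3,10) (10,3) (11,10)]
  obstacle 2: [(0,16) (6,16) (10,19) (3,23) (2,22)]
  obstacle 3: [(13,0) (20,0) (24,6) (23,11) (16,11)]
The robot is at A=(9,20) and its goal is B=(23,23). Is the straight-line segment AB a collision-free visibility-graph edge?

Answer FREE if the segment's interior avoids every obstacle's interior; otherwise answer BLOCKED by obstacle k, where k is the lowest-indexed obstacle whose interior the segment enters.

FREE

Obstacle 1 [(3,10) (10,3) (11,10)]:
  edge (3,10)–(10,3): clear
  edge (10,3)–(11,10): clear
  edge (11,10)–(3,10): clear
  midpoint (16,43/2) outside
  → clear
Obstacle 2 [(0,16) (6,16) (10,19) (3,23) (2,22)]:
  edge (0,16)–(6,16): clear
  edge (6,16)–(10,19): clear
  edge (10,19)–(3,23): clear
  edge (3,23)–(2,22): clear
  edge (2,22)–(0,16): clear
  midpoint (16,43/2) outside
  → clear
Obstacle 3 [(13,0) (20,0) (24,6) (23,11) (16,11)]:
  edge (13,0)–(20,0): clear
  edge (20,0)–(24,6): clear
  edge (24,6)–(23,11): clear
  edge (23,11)–(16,11): clear
  edge (16,11)–(13,0): clear
  midpoint (16,43/2) outside
  → clear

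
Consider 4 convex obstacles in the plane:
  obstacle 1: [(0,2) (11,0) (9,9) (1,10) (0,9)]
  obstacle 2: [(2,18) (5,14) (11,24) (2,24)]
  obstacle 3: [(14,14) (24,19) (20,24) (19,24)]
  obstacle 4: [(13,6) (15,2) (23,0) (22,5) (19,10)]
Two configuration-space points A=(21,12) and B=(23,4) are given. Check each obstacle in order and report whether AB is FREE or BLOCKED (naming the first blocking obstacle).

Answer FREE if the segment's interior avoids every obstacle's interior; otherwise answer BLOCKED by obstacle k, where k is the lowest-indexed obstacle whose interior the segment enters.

Obstacle 1 [(0,2) (11,0) (9,9) (1,10) (0,9)]:
  edge (0,2)–(11,0): clear
  edge (11,0)–(9,9): clear
  edge (9,9)–(1,10): clear
  edge (1,10)–(0,9): clear
  edge (0,9)–(0,2): clear
  midpoint (22,8) outside
  → clear
Obstacle 2 [(2,18) (5,14) (11,24) (2,24)]:
  edge (2,18)–(5,14): clear
  edge (5,14)–(11,24): clear
  edge (11,24)–(2,24): clear
  edge (2,24)–(2,18): clear
  midpoint (22,8) outside
  → clear
Obstacle 3 [(14,14) (24,19) (20,24) (19,24)]:
  edge (14,14)–(24,19): clear
  edge (24,19)–(20,24): clear
  edge (20,24)–(19,24): clear
  edge (19,24)–(14,14): clear
  midpoint (22,8) outside
  → clear
Obstacle 4 [(13,6) (15,2) (23,0) (22,5) (19,10)]:
  edge (13,6)–(15,2): clear
  edge (15,2)–(23,0): clear
  edge (23,0)–(22,5): clear
  edge (22,5)–(19,10): clear
  edge (19,10)–(13,6): clear
  midpoint (22,8) outside
  → clear

FREE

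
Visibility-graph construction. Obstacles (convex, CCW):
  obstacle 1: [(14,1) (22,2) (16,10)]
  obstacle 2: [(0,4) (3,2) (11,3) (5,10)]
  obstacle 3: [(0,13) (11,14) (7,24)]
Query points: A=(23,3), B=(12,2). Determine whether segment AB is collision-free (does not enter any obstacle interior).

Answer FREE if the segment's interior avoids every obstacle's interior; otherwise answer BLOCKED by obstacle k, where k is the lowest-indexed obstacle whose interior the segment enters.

Obstacle 1 [(14,1) (22,2) (16,10)]:
  edge (14,1)–(22,2): clear
  edge (22,2)–(16,10): crosses AB
  edge (16,10)–(14,1): crosses AB
  → BLOCKED
Obstacle 2 [(0,4) (3,2) (11,3) (5,10)]:
  edge (0,4)–(3,2): clear
  edge (3,2)–(11,3): clear
  edge (11,3)–(5,10): clear
  edge (5,10)–(0,4): clear
  midpoint (35/2,5/2) outside
  → clear
Obstacle 3 [(0,13) (11,14) (7,24)]:
  edge (0,13)–(11,14): clear
  edge (11,14)–(7,24): clear
  edge (7,24)–(0,13): clear
  midpoint (35/2,5/2) outside
  → clear

BLOCKED by obstacle 1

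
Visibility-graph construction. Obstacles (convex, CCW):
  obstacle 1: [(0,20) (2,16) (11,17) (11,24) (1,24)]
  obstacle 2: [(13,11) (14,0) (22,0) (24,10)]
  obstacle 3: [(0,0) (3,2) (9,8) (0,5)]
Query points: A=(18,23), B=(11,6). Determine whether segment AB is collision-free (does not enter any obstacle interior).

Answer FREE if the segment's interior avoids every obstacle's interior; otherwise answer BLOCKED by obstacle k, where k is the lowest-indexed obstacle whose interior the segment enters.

BLOCKED by obstacle 2

Obstacle 1 [(0,20) (2,16) (11,17) (11,24) (1,24)]:
  edge (0,20)–(2,16): clear
  edge (2,16)–(11,17): clear
  edge (11,17)–(11,24): clear
  edge (11,24)–(1,24): clear
  edge (1,24)–(0,20): clear
  midpoint (29/2,29/2) outside
  → clear
Obstacle 2 [(13,11) (14,0) (22,0) (24,10)]:
  edge (13,11)–(14,0): crosses AB
  edge (14,0)–(22,0): clear
  edge (22,0)–(24,10): clear
  edge (24,10)–(13,11): crosses AB
  → BLOCKED
Obstacle 3 [(0,0) (3,2) (9,8) (0,5)]:
  edge (0,0)–(3,2): clear
  edge (3,2)–(9,8): clear
  edge (9,8)–(0,5): clear
  edge (0,5)–(0,0): clear
  midpoint (29/2,29/2) outside
  → clear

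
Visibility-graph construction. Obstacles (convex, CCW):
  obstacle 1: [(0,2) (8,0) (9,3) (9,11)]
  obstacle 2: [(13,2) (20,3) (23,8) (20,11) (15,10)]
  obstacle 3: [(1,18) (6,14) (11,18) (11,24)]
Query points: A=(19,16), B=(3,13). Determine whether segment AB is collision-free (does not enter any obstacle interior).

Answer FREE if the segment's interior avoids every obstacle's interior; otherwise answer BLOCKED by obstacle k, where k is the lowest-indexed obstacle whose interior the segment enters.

Obstacle 1 [(0,2) (8,0) (9,3) (9,11)]:
  edge (0,2)–(8,0): clear
  edge (8,0)–(9,3): clear
  edge (9,3)–(9,11): clear
  edge (9,11)–(0,2): clear
  midpoint (11,29/2) outside
  → clear
Obstacle 2 [(13,2) (20,3) (23,8) (20,11) (15,10)]:
  edge (13,2)–(20,3): clear
  edge (20,3)–(23,8): clear
  edge (23,8)–(20,11): clear
  edge (20,11)–(15,10): clear
  edge (15,10)–(13,2): clear
  midpoint (11,29/2) outside
  → clear
Obstacle 3 [(1,18) (6,14) (11,18) (11,24)]:
  edge (1,18)–(6,14): clear
  edge (6,14)–(11,18): clear
  edge (11,18)–(11,24): clear
  edge (11,24)–(1,18): clear
  midpoint (11,29/2) outside
  → clear

FREE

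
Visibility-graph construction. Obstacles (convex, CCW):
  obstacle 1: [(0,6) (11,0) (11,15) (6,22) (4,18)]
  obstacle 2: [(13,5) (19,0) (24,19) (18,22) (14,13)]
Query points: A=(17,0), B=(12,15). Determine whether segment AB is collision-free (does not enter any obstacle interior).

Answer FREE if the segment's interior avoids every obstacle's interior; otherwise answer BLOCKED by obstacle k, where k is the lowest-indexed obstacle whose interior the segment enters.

BLOCKED by obstacle 2

Obstacle 1 [(0,6) (11,0) (11,15) (6,22) (4,18)]:
  edge (0,6)–(11,0): clear
  edge (11,0)–(11,15): clear
  edge (11,15)–(6,22): clear
  edge (6,22)–(4,18): clear
  edge (4,18)–(0,6): clear
  midpoint (29/2,15/2) outside
  → clear
Obstacle 2 [(13,5) (19,0) (24,19) (18,22) (14,13)]:
  edge (13,5)–(19,0): crosses AB
  edge (19,0)–(24,19): clear
  edge (24,19)–(18,22): clear
  edge (18,22)–(14,13): clear
  edge (14,13)–(13,5): crosses AB
  → BLOCKED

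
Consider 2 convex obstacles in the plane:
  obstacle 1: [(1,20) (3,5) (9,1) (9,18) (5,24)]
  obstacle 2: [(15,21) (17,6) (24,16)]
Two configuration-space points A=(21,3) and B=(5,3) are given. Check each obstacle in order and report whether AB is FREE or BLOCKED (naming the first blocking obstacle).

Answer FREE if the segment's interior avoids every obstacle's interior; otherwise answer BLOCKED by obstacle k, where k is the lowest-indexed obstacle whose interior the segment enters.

Obstacle 1 [(1,20) (3,5) (9,1) (9,18) (5,24)]:
  edge (1,20)–(3,5): clear
  edge (3,5)–(9,1): crosses AB
  edge (9,1)–(9,18): crosses AB
  edge (9,18)–(5,24): clear
  edge (5,24)–(1,20): clear
  → BLOCKED
Obstacle 2 [(15,21) (17,6) (24,16)]:
  edge (15,21)–(17,6): clear
  edge (17,6)–(24,16): clear
  edge (24,16)–(15,21): clear
  midpoint (13,3) outside
  → clear

BLOCKED by obstacle 1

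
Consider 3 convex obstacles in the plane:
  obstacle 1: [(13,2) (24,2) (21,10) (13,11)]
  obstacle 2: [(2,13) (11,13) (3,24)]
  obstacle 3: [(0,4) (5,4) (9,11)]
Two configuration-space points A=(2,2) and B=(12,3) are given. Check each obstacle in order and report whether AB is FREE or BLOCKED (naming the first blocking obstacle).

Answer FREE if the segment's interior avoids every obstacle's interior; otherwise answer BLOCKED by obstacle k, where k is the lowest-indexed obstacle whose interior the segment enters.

FREE

Obstacle 1 [(13,2) (24,2) (21,10) (13,11)]:
  edge (13,2)–(24,2): clear
  edge (24,2)–(21,10): clear
  edge (21,10)–(13,11): clear
  edge (13,11)–(13,2): clear
  midpoint (7,5/2) outside
  → clear
Obstacle 2 [(2,13) (11,13) (3,24)]:
  edge (2,13)–(11,13): clear
  edge (11,13)–(3,24): clear
  edge (3,24)–(2,13): clear
  midpoint (7,5/2) outside
  → clear
Obstacle 3 [(0,4) (5,4) (9,11)]:
  edge (0,4)–(5,4): clear
  edge (5,4)–(9,11): clear
  edge (9,11)–(0,4): clear
  midpoint (7,5/2) outside
  → clear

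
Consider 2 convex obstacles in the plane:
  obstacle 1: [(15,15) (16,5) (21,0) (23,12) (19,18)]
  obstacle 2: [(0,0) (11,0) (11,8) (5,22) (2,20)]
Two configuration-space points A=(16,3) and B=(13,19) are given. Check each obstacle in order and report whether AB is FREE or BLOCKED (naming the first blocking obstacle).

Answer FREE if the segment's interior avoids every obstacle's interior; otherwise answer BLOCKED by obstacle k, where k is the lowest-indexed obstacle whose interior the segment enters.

FREE

Obstacle 1 [(15,15) (16,5) (21,0) (23,12) (19,18)]:
  edge (15,15)–(16,5): clear
  edge (16,5)–(21,0): clear
  edge (21,0)–(23,12): clear
  edge (23,12)–(19,18): clear
  edge (19,18)–(15,15): clear
  midpoint (29/2,11) outside
  → clear
Obstacle 2 [(0,0) (11,0) (11,8) (5,22) (2,20)]:
  edge (0,0)–(11,0): clear
  edge (11,0)–(11,8): clear
  edge (11,8)–(5,22): clear
  edge (5,22)–(2,20): clear
  edge (2,20)–(0,0): clear
  midpoint (29/2,11) outside
  → clear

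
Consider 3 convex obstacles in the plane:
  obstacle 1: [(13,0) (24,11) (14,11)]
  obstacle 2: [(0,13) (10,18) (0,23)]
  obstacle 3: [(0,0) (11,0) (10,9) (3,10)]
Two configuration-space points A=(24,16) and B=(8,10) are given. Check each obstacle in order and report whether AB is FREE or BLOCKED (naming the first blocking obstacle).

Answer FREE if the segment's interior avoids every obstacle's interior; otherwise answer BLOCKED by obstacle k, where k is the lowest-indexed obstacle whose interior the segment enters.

FREE

Obstacle 1 [(13,0) (24,11) (14,11)]:
  edge (13,0)–(24,11): clear
  edge (24,11)–(14,11): clear
  edge (14,11)–(13,0): clear
  midpoint (16,13) outside
  → clear
Obstacle 2 [(0,13) (10,18) (0,23)]:
  edge (0,13)–(10,18): clear
  edge (10,18)–(0,23): clear
  edge (0,23)–(0,13): clear
  midpoint (16,13) outside
  → clear
Obstacle 3 [(0,0) (11,0) (10,9) (3,10)]:
  edge (0,0)–(11,0): clear
  edge (11,0)–(10,9): clear
  edge (10,9)–(3,10): clear
  edge (3,10)–(0,0): clear
  midpoint (16,13) outside
  → clear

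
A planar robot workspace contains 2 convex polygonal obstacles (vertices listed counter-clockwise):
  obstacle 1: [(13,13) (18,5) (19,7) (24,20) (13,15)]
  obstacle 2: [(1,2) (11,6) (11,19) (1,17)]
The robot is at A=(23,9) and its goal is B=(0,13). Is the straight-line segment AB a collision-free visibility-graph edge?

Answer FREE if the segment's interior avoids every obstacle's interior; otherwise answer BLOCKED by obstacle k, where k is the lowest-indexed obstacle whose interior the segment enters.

BLOCKED by obstacle 1

Obstacle 1 [(13,13) (18,5) (19,7) (24,20) (13,15)]:
  edge (13,13)–(18,5): crosses AB
  edge (18,5)–(19,7): clear
  edge (19,7)–(24,20): crosses AB
  edge (24,20)–(13,15): clear
  edge (13,15)–(13,13): clear
  → BLOCKED
Obstacle 2 [(1,2) (11,6) (11,19) (1,17)]:
  edge (1,2)–(11,6): clear
  edge (11,6)–(11,19): crosses AB
  edge (11,19)–(1,17): clear
  edge (1,17)–(1,2): crosses AB
  → BLOCKED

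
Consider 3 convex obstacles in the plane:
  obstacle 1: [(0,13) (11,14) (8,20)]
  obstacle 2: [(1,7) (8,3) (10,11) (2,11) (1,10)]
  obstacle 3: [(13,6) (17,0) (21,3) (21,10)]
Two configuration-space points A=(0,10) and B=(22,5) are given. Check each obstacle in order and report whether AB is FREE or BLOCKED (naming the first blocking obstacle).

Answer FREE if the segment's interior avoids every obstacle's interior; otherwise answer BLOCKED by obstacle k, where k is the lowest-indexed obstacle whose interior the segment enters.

BLOCKED by obstacle 2

Obstacle 1 [(0,13) (11,14) (8,20)]:
  edge (0,13)–(11,14): clear
  edge (11,14)–(8,20): clear
  edge (8,20)–(0,13): clear
  midpoint (11,15/2) outside
  → clear
Obstacle 2 [(1,7) (8,3) (10,11) (2,11) (1,10)]:
  edge (1,7)–(8,3): clear
  edge (8,3)–(10,11): crosses AB
  edge (10,11)–(2,11): clear
  edge (2,11)–(1,10): clear
  edge (1,10)–(1,7): crosses AB
  → BLOCKED
Obstacle 3 [(13,6) (17,0) (21,3) (21,10)]:
  edge (13,6)–(17,0): clear
  edge (17,0)–(21,3): clear
  edge (21,3)–(21,10): crosses AB
  edge (21,10)–(13,6): crosses AB
  → BLOCKED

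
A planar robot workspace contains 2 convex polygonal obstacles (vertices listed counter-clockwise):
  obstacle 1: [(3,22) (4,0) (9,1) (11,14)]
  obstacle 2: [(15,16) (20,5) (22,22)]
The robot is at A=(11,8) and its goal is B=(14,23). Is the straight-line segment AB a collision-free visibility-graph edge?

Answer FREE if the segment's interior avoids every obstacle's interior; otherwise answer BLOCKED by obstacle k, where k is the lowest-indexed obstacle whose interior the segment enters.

Obstacle 1 [(3,22) (4,0) (9,1) (11,14)]:
  edge (3,22)–(4,0): clear
  edge (4,0)–(9,1): clear
  edge (9,1)–(11,14): clear
  edge (11,14)–(3,22): clear
  midpoint (25/2,31/2) outside
  → clear
Obstacle 2 [(15,16) (20,5) (22,22)]:
  edge (15,16)–(20,5): clear
  edge (20,5)–(22,22): clear
  edge (22,22)–(15,16): clear
  midpoint (25/2,31/2) outside
  → clear

FREE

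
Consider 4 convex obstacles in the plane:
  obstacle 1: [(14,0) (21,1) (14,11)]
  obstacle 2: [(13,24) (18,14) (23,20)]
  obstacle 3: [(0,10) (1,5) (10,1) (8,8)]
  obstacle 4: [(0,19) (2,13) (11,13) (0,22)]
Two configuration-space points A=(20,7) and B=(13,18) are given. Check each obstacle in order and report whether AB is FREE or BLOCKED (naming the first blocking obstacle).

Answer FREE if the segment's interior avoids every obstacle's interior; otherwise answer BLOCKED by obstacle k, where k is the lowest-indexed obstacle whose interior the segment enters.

FREE

Obstacle 1 [(14,0) (21,1) (14,11)]:
  edge (14,0)–(21,1): clear
  edge (21,1)–(14,11): clear
  edge (14,11)–(14,0): clear
  midpoint (33/2,25/2) outside
  → clear
Obstacle 2 [(13,24) (18,14) (23,20)]:
  edge (13,24)–(18,14): clear
  edge (18,14)–(23,20): clear
  edge (23,20)–(13,24): clear
  midpoint (33/2,25/2) outside
  → clear
Obstacle 3 [(0,10) (1,5) (10,1) (8,8)]:
  edge (0,10)–(1,5): clear
  edge (1,5)–(10,1): clear
  edge (10,1)–(8,8): clear
  edge (8,8)–(0,10): clear
  midpoint (33/2,25/2) outside
  → clear
Obstacle 4 [(0,19) (2,13) (11,13) (0,22)]:
  edge (0,19)–(2,13): clear
  edge (2,13)–(11,13): clear
  edge (11,13)–(0,22): clear
  edge (0,22)–(0,19): clear
  midpoint (33/2,25/2) outside
  → clear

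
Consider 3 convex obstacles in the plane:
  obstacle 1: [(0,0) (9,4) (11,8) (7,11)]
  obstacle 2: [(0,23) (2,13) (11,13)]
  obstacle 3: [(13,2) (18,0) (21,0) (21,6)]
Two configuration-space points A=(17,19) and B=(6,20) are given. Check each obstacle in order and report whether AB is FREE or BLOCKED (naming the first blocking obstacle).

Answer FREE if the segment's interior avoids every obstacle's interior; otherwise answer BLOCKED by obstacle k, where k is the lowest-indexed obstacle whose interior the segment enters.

Obstacle 1 [(0,0) (9,4) (11,8) (7,11)]:
  edge (0,0)–(9,4): clear
  edge (9,4)–(11,8): clear
  edge (11,8)–(7,11): clear
  edge (7,11)–(0,0): clear
  midpoint (23/2,39/2) outside
  → clear
Obstacle 2 [(0,23) (2,13) (11,13)]:
  edge (0,23)–(2,13): clear
  edge (2,13)–(11,13): clear
  edge (11,13)–(0,23): clear
  midpoint (23/2,39/2) outside
  → clear
Obstacle 3 [(13,2) (18,0) (21,0) (21,6)]:
  edge (13,2)–(18,0): clear
  edge (18,0)–(21,0): clear
  edge (21,0)–(21,6): clear
  edge (21,6)–(13,2): clear
  midpoint (23/2,39/2) outside
  → clear

FREE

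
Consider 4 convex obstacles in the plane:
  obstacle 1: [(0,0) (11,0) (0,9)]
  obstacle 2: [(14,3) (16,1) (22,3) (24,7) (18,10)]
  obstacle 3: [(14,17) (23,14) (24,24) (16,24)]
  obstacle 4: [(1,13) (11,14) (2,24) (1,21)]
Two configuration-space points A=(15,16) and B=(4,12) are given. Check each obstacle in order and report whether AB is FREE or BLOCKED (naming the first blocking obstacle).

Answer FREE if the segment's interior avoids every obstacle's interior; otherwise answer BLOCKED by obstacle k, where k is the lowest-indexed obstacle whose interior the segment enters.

Obstacle 1 [(0,0) (11,0) (0,9)]:
  edge (0,0)–(11,0): clear
  edge (11,0)–(0,9): clear
  edge (0,9)–(0,0): clear
  midpoint (19/2,14) outside
  → clear
Obstacle 2 [(14,3) (16,1) (22,3) (24,7) (18,10)]:
  edge (14,3)–(16,1): clear
  edge (16,1)–(22,3): clear
  edge (22,3)–(24,7): clear
  edge (24,7)–(18,10): clear
  edge (18,10)–(14,3): clear
  midpoint (19/2,14) outside
  → clear
Obstacle 3 [(14,17) (23,14) (24,24) (16,24)]:
  edge (14,17)–(23,14): clear
  edge (23,14)–(24,24): clear
  edge (24,24)–(16,24): clear
  edge (16,24)–(14,17): clear
  midpoint (19/2,14) outside
  → clear
Obstacle 4 [(1,13) (11,14) (2,24) (1,21)]:
  edge (1,13)–(11,14): crosses AB
  edge (11,14)–(2,24): crosses AB
  edge (2,24)–(1,21): clear
  edge (1,21)–(1,13): clear
  → BLOCKED

BLOCKED by obstacle 4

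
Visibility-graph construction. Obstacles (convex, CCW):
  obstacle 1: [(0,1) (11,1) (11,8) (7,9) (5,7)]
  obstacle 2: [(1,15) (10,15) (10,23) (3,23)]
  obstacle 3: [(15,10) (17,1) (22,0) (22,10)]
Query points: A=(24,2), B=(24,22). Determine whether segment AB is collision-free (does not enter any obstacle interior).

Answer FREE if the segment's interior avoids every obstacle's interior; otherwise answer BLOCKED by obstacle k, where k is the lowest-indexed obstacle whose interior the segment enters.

Obstacle 1 [(0,1) (11,1) (11,8) (7,9) (5,7)]:
  edge (0,1)–(11,1): clear
  edge (11,1)–(11,8): clear
  edge (11,8)–(7,9): clear
  edge (7,9)–(5,7): clear
  edge (5,7)–(0,1): clear
  midpoint (24,12) outside
  → clear
Obstacle 2 [(1,15) (10,15) (10,23) (3,23)]:
  edge (1,15)–(10,15): clear
  edge (10,15)–(10,23): clear
  edge (10,23)–(3,23): clear
  edge (3,23)–(1,15): clear
  midpoint (24,12) outside
  → clear
Obstacle 3 [(15,10) (17,1) (22,0) (22,10)]:
  edge (15,10)–(17,1): clear
  edge (17,1)–(22,0): clear
  edge (22,0)–(22,10): clear
  edge (22,10)–(15,10): clear
  midpoint (24,12) outside
  → clear

FREE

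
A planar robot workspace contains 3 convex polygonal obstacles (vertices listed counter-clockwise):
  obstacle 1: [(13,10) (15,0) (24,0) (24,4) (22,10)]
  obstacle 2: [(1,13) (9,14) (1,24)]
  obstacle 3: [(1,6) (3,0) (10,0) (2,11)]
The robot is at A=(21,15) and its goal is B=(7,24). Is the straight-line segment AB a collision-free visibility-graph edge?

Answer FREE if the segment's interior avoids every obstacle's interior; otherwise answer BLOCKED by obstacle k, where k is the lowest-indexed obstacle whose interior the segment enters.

FREE

Obstacle 1 [(13,10) (15,0) (24,0) (24,4) (22,10)]:
  edge (13,10)–(15,0): clear
  edge (15,0)–(24,0): clear
  edge (24,0)–(24,4): clear
  edge (24,4)–(22,10): clear
  edge (22,10)–(13,10): clear
  midpoint (14,39/2) outside
  → clear
Obstacle 2 [(1,13) (9,14) (1,24)]:
  edge (1,13)–(9,14): clear
  edge (9,14)–(1,24): clear
  edge (1,24)–(1,13): clear
  midpoint (14,39/2) outside
  → clear
Obstacle 3 [(1,6) (3,0) (10,0) (2,11)]:
  edge (1,6)–(3,0): clear
  edge (3,0)–(10,0): clear
  edge (10,0)–(2,11): clear
  edge (2,11)–(1,6): clear
  midpoint (14,39/2) outside
  → clear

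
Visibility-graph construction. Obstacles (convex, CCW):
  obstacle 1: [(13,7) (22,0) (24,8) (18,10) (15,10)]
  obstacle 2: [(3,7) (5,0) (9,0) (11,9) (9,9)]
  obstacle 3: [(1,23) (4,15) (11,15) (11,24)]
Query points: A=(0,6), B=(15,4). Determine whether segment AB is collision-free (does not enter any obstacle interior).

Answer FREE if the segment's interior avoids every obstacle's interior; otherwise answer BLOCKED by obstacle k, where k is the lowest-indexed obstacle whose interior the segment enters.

Obstacle 1 [(13,7) (22,0) (24,8) (18,10) (15,10)]:
  edge (13,7)–(22,0): clear
  edge (22,0)–(24,8): clear
  edge (24,8)–(18,10): clear
  edge (18,10)–(15,10): clear
  edge (15,10)–(13,7): clear
  midpoint (15/2,5) outside
  → clear
Obstacle 2 [(3,7) (5,0) (9,0) (11,9) (9,9)]:
  edge (3,7)–(5,0): crosses AB
  edge (5,0)–(9,0): clear
  edge (9,0)–(11,9): crosses AB
  edge (11,9)–(9,9): clear
  edge (9,9)–(3,7): clear
  → BLOCKED
Obstacle 3 [(1,23) (4,15) (11,15) (11,24)]:
  edge (1,23)–(4,15): clear
  edge (4,15)–(11,15): clear
  edge (11,15)–(11,24): clear
  edge (11,24)–(1,23): clear
  midpoint (15/2,5) outside
  → clear

BLOCKED by obstacle 2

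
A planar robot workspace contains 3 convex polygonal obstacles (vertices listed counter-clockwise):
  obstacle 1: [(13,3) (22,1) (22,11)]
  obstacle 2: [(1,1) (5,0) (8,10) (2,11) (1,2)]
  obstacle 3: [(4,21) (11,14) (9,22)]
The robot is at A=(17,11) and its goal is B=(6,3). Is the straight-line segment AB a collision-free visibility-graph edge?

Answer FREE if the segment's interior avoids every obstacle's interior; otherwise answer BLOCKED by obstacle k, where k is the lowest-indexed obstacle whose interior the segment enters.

FREE

Obstacle 1 [(13,3) (22,1) (22,11)]:
  edge (13,3)–(22,1): clear
  edge (22,1)–(22,11): clear
  edge (22,11)–(13,3): clear
  midpoint (23/2,7) outside
  → clear
Obstacle 2 [(1,1) (5,0) (8,10) (2,11) (1,2)]:
  edge (1,1)–(5,0): clear
  edge (5,0)–(8,10): clear
  edge (8,10)–(2,11): clear
  edge (2,11)–(1,2): clear
  edge (1,2)–(1,1): clear
  midpoint (23/2,7) outside
  → clear
Obstacle 3 [(4,21) (11,14) (9,22)]:
  edge (4,21)–(11,14): clear
  edge (11,14)–(9,22): clear
  edge (9,22)–(4,21): clear
  midpoint (23/2,7) outside
  → clear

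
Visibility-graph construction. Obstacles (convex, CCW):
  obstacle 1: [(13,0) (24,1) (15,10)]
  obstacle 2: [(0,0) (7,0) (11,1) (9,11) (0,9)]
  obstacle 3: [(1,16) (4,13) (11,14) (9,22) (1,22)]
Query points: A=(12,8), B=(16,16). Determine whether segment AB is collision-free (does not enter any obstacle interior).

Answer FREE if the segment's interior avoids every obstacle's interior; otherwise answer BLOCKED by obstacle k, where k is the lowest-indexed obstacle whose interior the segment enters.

Obstacle 1 [(13,0) (24,1) (15,10)]:
  edge (13,0)–(24,1): clear
  edge (24,1)–(15,10): clear
  edge (15,10)–(13,0): clear
  midpoint (14,12) outside
  → clear
Obstacle 2 [(0,0) (7,0) (11,1) (9,11) (0,9)]:
  edge (0,0)–(7,0): clear
  edge (7,0)–(11,1): clear
  edge (11,1)–(9,11): clear
  edge (9,11)–(0,9): clear
  edge (0,9)–(0,0): clear
  midpoint (14,12) outside
  → clear
Obstacle 3 [(1,16) (4,13) (11,14) (9,22) (1,22)]:
  edge (1,16)–(4,13): clear
  edge (4,13)–(11,14): clear
  edge (11,14)–(9,22): clear
  edge (9,22)–(1,22): clear
  edge (1,22)–(1,16): clear
  midpoint (14,12) outside
  → clear

FREE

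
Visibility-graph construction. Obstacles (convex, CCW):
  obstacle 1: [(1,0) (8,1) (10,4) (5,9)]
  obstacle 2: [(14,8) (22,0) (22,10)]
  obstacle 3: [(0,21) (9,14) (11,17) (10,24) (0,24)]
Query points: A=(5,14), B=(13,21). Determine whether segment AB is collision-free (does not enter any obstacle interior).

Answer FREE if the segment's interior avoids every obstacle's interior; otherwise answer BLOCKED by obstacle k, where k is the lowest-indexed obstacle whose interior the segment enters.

BLOCKED by obstacle 3

Obstacle 1 [(1,0) (8,1) (10,4) (5,9)]:
  edge (1,0)–(8,1): clear
  edge (8,1)–(10,4): clear
  edge (10,4)–(5,9): clear
  edge (5,9)–(1,0): clear
  midpoint (9,35/2) outside
  → clear
Obstacle 2 [(14,8) (22,0) (22,10)]:
  edge (14,8)–(22,0): clear
  edge (22,0)–(22,10): clear
  edge (22,10)–(14,8): clear
  midpoint (9,35/2) outside
  → clear
Obstacle 3 [(0,21) (9,14) (11,17) (10,24) (0,24)]:
  edge (0,21)–(9,14): crosses AB
  edge (9,14)–(11,17): clear
  edge (11,17)–(10,24): crosses AB
  edge (10,24)–(0,24): clear
  edge (0,24)–(0,21): clear
  → BLOCKED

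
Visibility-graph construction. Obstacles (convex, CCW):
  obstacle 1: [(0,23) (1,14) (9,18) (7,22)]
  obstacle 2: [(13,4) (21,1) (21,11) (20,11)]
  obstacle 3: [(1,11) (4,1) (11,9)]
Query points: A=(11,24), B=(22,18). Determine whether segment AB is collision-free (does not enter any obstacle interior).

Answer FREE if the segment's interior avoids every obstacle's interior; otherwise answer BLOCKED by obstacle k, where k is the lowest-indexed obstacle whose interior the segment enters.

Obstacle 1 [(0,23) (1,14) (9,18) (7,22)]:
  edge (0,23)–(1,14): clear
  edge (1,14)–(9,18): clear
  edge (9,18)–(7,22): clear
  edge (7,22)–(0,23): clear
  midpoint (33/2,21) outside
  → clear
Obstacle 2 [(13,4) (21,1) (21,11) (20,11)]:
  edge (13,4)–(21,1): clear
  edge (21,1)–(21,11): clear
  edge (21,11)–(20,11): clear
  edge (20,11)–(13,4): clear
  midpoint (33/2,21) outside
  → clear
Obstacle 3 [(1,11) (4,1) (11,9)]:
  edge (1,11)–(4,1): clear
  edge (4,1)–(11,9): clear
  edge (11,9)–(1,11): clear
  midpoint (33/2,21) outside
  → clear

FREE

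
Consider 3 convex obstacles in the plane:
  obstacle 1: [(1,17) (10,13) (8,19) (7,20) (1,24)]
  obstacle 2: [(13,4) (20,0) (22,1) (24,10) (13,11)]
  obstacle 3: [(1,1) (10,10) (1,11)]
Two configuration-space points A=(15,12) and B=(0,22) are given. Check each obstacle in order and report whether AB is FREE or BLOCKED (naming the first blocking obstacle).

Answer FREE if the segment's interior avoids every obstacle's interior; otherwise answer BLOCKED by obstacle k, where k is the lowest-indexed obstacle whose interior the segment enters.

BLOCKED by obstacle 1

Obstacle 1 [(1,17) (10,13) (8,19) (7,20) (1,24)]:
  edge (1,17)–(10,13): clear
  edge (10,13)–(8,19): crosses AB
  edge (8,19)–(7,20): clear
  edge (7,20)–(1,24): clear
  edge (1,24)–(1,17): crosses AB
  → BLOCKED
Obstacle 2 [(13,4) (20,0) (22,1) (24,10) (13,11)]:
  edge (13,4)–(20,0): clear
  edge (20,0)–(22,1): clear
  edge (22,1)–(24,10): clear
  edge (24,10)–(13,11): clear
  edge (13,11)–(13,4): clear
  midpoint (15/2,17) outside
  → clear
Obstacle 3 [(1,1) (10,10) (1,11)]:
  edge (1,1)–(10,10): clear
  edge (10,10)–(1,11): clear
  edge (1,11)–(1,1): clear
  midpoint (15/2,17) outside
  → clear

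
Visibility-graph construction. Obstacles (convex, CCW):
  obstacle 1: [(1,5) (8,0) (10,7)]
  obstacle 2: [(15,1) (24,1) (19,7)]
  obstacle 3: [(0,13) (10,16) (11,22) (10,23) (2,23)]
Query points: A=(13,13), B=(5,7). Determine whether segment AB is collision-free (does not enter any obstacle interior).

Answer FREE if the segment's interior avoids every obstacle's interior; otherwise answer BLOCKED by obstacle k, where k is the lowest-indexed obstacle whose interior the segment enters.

FREE

Obstacle 1 [(1,5) (8,0) (10,7)]:
  edge (1,5)–(8,0): clear
  edge (8,0)–(10,7): clear
  edge (10,7)–(1,5): clear
  midpoint (9,10) outside
  → clear
Obstacle 2 [(15,1) (24,1) (19,7)]:
  edge (15,1)–(24,1): clear
  edge (24,1)–(19,7): clear
  edge (19,7)–(15,1): clear
  midpoint (9,10) outside
  → clear
Obstacle 3 [(0,13) (10,16) (11,22) (10,23) (2,23)]:
  edge (0,13)–(10,16): clear
  edge (10,16)–(11,22): clear
  edge (11,22)–(10,23): clear
  edge (10,23)–(2,23): clear
  edge (2,23)–(0,13): clear
  midpoint (9,10) outside
  → clear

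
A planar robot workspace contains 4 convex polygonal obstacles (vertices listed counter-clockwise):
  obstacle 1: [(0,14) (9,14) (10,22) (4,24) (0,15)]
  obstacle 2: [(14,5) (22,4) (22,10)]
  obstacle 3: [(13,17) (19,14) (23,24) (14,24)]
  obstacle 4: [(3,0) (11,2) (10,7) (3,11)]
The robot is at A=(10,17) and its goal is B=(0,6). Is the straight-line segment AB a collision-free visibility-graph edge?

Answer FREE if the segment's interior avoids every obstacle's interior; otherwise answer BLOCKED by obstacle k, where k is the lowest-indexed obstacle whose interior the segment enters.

BLOCKED by obstacle 1

Obstacle 1 [(0,14) (9,14) (10,22) (4,24) (0,15)]:
  edge (0,14)–(9,14): crosses AB
  edge (9,14)–(10,22): crosses AB
  edge (10,22)–(4,24): clear
  edge (4,24)–(0,15): clear
  edge (0,15)–(0,14): clear
  → BLOCKED
Obstacle 2 [(14,5) (22,4) (22,10)]:
  edge (14,5)–(22,4): clear
  edge (22,4)–(22,10): clear
  edge (22,10)–(14,5): clear
  midpoint (5,23/2) outside
  → clear
Obstacle 3 [(13,17) (19,14) (23,24) (14,24)]:
  edge (13,17)–(19,14): clear
  edge (19,14)–(23,24): clear
  edge (23,24)–(14,24): clear
  edge (14,24)–(13,17): clear
  midpoint (5,23/2) outside
  → clear
Obstacle 4 [(3,0) (11,2) (10,7) (3,11)]:
  edge (3,0)–(11,2): clear
  edge (11,2)–(10,7): clear
  edge (10,7)–(3,11): crosses AB
  edge (3,11)–(3,0): crosses AB
  → BLOCKED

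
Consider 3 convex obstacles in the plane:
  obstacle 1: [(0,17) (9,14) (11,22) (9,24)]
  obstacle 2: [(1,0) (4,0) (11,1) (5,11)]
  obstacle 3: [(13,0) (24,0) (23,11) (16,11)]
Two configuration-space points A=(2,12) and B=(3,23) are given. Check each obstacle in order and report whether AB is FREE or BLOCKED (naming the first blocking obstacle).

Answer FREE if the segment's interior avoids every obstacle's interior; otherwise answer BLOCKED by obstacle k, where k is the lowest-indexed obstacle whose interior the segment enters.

BLOCKED by obstacle 1

Obstacle 1 [(0,17) (9,14) (11,22) (9,24)]:
  edge (0,17)–(9,14): crosses AB
  edge (9,14)–(11,22): clear
  edge (11,22)–(9,24): clear
  edge (9,24)–(0,17): crosses AB
  → BLOCKED
Obstacle 2 [(1,0) (4,0) (11,1) (5,11)]:
  edge (1,0)–(4,0): clear
  edge (4,0)–(11,1): clear
  edge (11,1)–(5,11): clear
  edge (5,11)–(1,0): clear
  midpoint (5/2,35/2) outside
  → clear
Obstacle 3 [(13,0) (24,0) (23,11) (16,11)]:
  edge (13,0)–(24,0): clear
  edge (24,0)–(23,11): clear
  edge (23,11)–(16,11): clear
  edge (16,11)–(13,0): clear
  midpoint (5/2,35/2) outside
  → clear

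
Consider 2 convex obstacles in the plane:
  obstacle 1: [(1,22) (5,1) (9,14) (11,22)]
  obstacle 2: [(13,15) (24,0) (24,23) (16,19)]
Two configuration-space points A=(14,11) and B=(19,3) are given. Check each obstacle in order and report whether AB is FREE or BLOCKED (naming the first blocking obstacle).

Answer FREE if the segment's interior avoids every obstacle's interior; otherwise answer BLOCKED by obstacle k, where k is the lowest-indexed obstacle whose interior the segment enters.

FREE

Obstacle 1 [(1,22) (5,1) (9,14) (11,22)]:
  edge (1,22)–(5,1): clear
  edge (5,1)–(9,14): clear
  edge (9,14)–(11,22): clear
  edge (11,22)–(1,22): clear
  midpoint (33/2,7) outside
  → clear
Obstacle 2 [(13,15) (24,0) (24,23) (16,19)]:
  edge (13,15)–(24,0): clear
  edge (24,0)–(24,23): clear
  edge (24,23)–(16,19): clear
  edge (16,19)–(13,15): clear
  midpoint (33/2,7) outside
  → clear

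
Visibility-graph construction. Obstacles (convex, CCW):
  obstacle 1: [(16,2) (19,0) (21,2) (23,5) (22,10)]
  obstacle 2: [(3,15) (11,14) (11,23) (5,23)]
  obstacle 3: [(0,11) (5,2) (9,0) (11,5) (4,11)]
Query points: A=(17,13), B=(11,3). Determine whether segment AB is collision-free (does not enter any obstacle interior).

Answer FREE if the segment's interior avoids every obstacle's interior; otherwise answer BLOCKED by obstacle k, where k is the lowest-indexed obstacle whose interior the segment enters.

Obstacle 1 [(16,2) (19,0) (21,2) (23,5) (22,10)]:
  edge (16,2)–(19,0): clear
  edge (19,0)–(21,2): clear
  edge (21,2)–(23,5): clear
  edge (23,5)–(22,10): clear
  edge (22,10)–(16,2): clear
  midpoint (14,8) outside
  → clear
Obstacle 2 [(3,15) (11,14) (11,23) (5,23)]:
  edge (3,15)–(11,14): clear
  edge (11,14)–(11,23): clear
  edge (11,23)–(5,23): clear
  edge (5,23)–(3,15): clear
  midpoint (14,8) outside
  → clear
Obstacle 3 [(0,11) (5,2) (9,0) (11,5) (4,11)]:
  edge (0,11)–(5,2): clear
  edge (5,2)–(9,0): clear
  edge (9,0)–(11,5): clear
  edge (11,5)–(4,11): clear
  edge (4,11)–(0,11): clear
  midpoint (14,8) outside
  → clear

FREE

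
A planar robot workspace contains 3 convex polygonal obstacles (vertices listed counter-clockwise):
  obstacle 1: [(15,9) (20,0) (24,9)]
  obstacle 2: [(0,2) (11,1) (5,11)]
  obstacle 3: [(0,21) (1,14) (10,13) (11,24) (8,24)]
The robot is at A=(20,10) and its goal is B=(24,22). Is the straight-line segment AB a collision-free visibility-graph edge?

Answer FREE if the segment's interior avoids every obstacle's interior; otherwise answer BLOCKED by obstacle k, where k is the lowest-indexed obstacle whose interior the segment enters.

FREE

Obstacle 1 [(15,9) (20,0) (24,9)]:
  edge (15,9)–(20,0): clear
  edge (20,0)–(24,9): clear
  edge (24,9)–(15,9): clear
  midpoint (22,16) outside
  → clear
Obstacle 2 [(0,2) (11,1) (5,11)]:
  edge (0,2)–(11,1): clear
  edge (11,1)–(5,11): clear
  edge (5,11)–(0,2): clear
  midpoint (22,16) outside
  → clear
Obstacle 3 [(0,21) (1,14) (10,13) (11,24) (8,24)]:
  edge (0,21)–(1,14): clear
  edge (1,14)–(10,13): clear
  edge (10,13)–(11,24): clear
  edge (11,24)–(8,24): clear
  edge (8,24)–(0,21): clear
  midpoint (22,16) outside
  → clear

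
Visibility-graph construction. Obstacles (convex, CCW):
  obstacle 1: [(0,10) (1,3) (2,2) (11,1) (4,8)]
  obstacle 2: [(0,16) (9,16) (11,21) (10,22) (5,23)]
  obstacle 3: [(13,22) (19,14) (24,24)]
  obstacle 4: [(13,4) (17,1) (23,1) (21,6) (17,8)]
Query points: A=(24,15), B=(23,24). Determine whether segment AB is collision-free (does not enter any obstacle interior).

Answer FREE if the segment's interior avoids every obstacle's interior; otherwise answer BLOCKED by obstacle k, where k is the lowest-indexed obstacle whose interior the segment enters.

BLOCKED by obstacle 3

Obstacle 1 [(0,10) (1,3) (2,2) (11,1) (4,8)]:
  edge (0,10)–(1,3): clear
  edge (1,3)–(2,2): clear
  edge (2,2)–(11,1): clear
  edge (11,1)–(4,8): clear
  edge (4,8)–(0,10): clear
  midpoint (47/2,39/2) outside
  → clear
Obstacle 2 [(0,16) (9,16) (11,21) (10,22) (5,23)]:
  edge (0,16)–(9,16): clear
  edge (9,16)–(11,21): clear
  edge (11,21)–(10,22): clear
  edge (10,22)–(5,23): clear
  edge (5,23)–(0,16): clear
  midpoint (47/2,39/2) outside
  → clear
Obstacle 3 [(13,22) (19,14) (24,24)]:
  edge (13,22)–(19,14): clear
  edge (19,14)–(24,24): crosses AB
  edge (24,24)–(13,22): crosses AB
  → BLOCKED
Obstacle 4 [(13,4) (17,1) (23,1) (21,6) (17,8)]:
  edge (13,4)–(17,1): clear
  edge (17,1)–(23,1): clear
  edge (23,1)–(21,6): clear
  edge (21,6)–(17,8): clear
  edge (17,8)–(13,4): clear
  midpoint (47/2,39/2) outside
  → clear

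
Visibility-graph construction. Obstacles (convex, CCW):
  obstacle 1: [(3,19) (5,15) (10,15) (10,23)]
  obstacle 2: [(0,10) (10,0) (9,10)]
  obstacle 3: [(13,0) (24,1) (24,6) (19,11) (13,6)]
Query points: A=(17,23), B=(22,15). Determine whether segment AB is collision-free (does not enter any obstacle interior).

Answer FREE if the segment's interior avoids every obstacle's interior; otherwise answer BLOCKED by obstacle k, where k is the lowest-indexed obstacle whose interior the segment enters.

FREE

Obstacle 1 [(3,19) (5,15) (10,15) (10,23)]:
  edge (3,19)–(5,15): clear
  edge (5,15)–(10,15): clear
  edge (10,15)–(10,23): clear
  edge (10,23)–(3,19): clear
  midpoint (39/2,19) outside
  → clear
Obstacle 2 [(0,10) (10,0) (9,10)]:
  edge (0,10)–(10,0): clear
  edge (10,0)–(9,10): clear
  edge (9,10)–(0,10): clear
  midpoint (39/2,19) outside
  → clear
Obstacle 3 [(13,0) (24,1) (24,6) (19,11) (13,6)]:
  edge (13,0)–(24,1): clear
  edge (24,1)–(24,6): clear
  edge (24,6)–(19,11): clear
  edge (19,11)–(13,6): clear
  edge (13,6)–(13,0): clear
  midpoint (39/2,19) outside
  → clear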